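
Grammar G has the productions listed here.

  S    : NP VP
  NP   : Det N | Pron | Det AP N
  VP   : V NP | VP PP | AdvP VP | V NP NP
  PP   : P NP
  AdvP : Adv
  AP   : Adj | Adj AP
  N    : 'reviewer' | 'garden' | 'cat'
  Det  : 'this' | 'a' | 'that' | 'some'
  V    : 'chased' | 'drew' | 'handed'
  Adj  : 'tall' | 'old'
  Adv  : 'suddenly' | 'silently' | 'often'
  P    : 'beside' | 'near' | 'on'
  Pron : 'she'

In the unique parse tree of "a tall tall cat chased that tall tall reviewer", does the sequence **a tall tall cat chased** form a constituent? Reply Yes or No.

No

[S [NP [Det a] [AP [Adj tall] [AP [Adj tall]]] [N cat]] [VP [V chased] [NP [Det that] [AP [Adj tall] [AP [Adj tall]]] [N reviewer]]]]
The smallest constituent containing 'a tall tall cat chased' is the S spanning 'a tall tall cat chased that tall tall reviewer'; no single node in the tree dominates exactly the given words.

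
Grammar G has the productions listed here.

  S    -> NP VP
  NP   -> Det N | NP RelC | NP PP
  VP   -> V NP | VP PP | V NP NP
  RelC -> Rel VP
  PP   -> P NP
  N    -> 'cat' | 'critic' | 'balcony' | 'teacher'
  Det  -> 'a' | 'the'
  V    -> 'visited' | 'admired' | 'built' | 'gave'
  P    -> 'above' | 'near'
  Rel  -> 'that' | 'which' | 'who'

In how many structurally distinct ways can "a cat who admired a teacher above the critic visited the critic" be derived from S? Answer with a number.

Two of the 3 distinct bracketings:
[S [NP [NP [Det a] [N cat]] [RelC [Rel who] [VP [V admired] [NP [NP [Det a] [N teacher]] [PP [P above] [NP [Det the] [N critic]]]]]]] [VP [V visited] [NP [Det the] [N critic]]]]
[S [NP [NP [Det a] [N cat]] [RelC [Rel who] [VP [VP [V admired] [NP [Det a] [N teacher]]] [PP [P above] [NP [Det the] [N critic]]]]]] [VP [V visited] [NP [Det the] [N critic]]]]
The difference turns on whether NP → NP PP is used at the relevant span, versus an alternative expansion of NP.

3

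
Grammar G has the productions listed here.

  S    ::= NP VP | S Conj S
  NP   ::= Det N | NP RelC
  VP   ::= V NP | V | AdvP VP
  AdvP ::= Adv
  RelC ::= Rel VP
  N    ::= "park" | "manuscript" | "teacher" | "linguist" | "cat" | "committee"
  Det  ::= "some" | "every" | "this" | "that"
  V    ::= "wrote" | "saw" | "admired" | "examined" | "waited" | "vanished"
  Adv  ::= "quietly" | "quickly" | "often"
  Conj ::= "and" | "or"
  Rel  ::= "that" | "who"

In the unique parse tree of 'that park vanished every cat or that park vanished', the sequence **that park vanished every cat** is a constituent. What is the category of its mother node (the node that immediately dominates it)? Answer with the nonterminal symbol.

S

[S [S [NP [Det that] [N park]] [VP [V vanished] [NP [Det every] [N cat]]]] [Conj or] [S [NP [Det that] [N park]] [VP [V vanished]]]]
The span 'that park vanished every cat' is the S node built by S → NP VP.
Its mother is the S built by S → S Conj S.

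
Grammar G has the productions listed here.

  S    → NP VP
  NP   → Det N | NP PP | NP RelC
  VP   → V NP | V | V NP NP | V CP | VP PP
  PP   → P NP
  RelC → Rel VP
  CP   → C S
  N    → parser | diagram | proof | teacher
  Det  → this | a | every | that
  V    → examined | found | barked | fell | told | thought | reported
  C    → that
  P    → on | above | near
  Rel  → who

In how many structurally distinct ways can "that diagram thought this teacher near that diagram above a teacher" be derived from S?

Two of the 5 distinct bracketings:
[S [NP [Det that] [N diagram]] [VP [V thought] [NP [NP [Det this] [N teacher]] [PP [P near] [NP [NP [Det that] [N diagram]] [PP [P above] [NP [Det a] [N teacher]]]]]]]]
[S [NP [Det that] [N diagram]] [VP [V thought] [NP [NP [NP [Det this] [N teacher]] [PP [P near] [NP [Det that] [N diagram]]]] [PP [P above] [NP [Det a] [N teacher]]]]]]
The trees differ in how a recursive rule is bracketed over the same span.

5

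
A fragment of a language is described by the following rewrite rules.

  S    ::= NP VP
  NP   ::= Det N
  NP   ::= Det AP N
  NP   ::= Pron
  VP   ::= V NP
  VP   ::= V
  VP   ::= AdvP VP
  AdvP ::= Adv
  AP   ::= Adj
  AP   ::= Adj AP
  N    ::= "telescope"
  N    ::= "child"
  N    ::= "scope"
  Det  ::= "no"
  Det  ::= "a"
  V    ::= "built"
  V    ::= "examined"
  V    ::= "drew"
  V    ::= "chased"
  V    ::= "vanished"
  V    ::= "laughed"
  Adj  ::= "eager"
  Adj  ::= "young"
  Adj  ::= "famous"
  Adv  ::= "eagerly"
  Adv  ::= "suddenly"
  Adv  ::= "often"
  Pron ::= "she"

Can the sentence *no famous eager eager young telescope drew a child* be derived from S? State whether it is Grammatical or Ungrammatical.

Grammatical

[S [NP [Det no] [AP [Adj famous] [AP [Adj eager] [AP [Adj eager] [AP [Adj young]]]]] [N telescope]] [VP [V drew] [NP [Det a] [N child]]]]
Every word is introduced by a lexical rule and the phrasal rules combine the resulting categories into a single S.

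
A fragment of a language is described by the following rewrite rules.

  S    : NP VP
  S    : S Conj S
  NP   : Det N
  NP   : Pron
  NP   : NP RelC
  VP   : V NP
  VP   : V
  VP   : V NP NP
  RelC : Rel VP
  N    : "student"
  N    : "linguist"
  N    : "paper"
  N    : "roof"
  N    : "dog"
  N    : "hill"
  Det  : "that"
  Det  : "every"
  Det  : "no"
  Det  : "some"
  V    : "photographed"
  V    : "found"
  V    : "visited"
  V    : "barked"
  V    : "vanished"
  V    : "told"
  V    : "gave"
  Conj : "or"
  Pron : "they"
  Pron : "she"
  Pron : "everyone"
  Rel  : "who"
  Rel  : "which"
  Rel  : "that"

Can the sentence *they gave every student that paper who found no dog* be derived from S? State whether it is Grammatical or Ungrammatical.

Grammatical

S
  NP
    Pron: they
  VP
    V: gave
    NP
      Det: every
      N: student
    NP
      NP
        Det: that
        N: paper
      RelC
        Rel: who
        VP
          V: found
          NP
            Det: no
            N: dog
Each bracket corresponds to one application of a listed rule, so the string is derivable from S.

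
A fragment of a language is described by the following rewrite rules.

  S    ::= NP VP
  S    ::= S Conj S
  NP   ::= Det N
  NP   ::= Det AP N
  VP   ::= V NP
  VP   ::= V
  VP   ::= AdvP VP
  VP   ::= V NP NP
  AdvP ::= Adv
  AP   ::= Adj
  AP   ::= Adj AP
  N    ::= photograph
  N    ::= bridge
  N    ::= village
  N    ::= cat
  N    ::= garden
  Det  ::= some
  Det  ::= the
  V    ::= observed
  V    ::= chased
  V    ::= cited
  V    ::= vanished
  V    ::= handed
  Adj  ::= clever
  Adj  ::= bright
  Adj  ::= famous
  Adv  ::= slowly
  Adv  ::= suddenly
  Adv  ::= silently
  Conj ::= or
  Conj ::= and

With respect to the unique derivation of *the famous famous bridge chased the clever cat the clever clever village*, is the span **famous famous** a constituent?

[S [NP [Det the] [AP [Adj famous] [AP [Adj famous]]] [N bridge]] [VP [V chased] [NP [Det the] [AP [Adj clever]] [N cat]] [NP [Det the] [AP [Adj clever] [AP [Adj clever]]] [N village]]]]
The words 'famous famous' are exhaustively dominated by a single AP node (built by AP → Adj AP), so they form a constituent.

Yes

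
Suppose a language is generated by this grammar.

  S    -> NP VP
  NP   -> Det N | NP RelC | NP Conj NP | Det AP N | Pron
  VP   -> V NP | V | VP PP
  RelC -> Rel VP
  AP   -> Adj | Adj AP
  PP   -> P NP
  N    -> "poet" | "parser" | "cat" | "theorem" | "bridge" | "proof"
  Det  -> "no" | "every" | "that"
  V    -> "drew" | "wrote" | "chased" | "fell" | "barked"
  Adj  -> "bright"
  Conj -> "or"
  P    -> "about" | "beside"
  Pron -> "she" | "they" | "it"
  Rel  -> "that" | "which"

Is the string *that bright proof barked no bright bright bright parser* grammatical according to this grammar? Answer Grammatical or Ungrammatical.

Grammatical

S
  NP
    Det: that
    AP
      Adj: bright
    N: proof
  VP
    V: barked
    NP
      Det: no
      AP
        Adj: bright
        AP
          Adj: bright
          AP
            Adj: bright
      N: parser
Every word is introduced by a lexical rule and the phrasal rules combine the resulting categories into a single S.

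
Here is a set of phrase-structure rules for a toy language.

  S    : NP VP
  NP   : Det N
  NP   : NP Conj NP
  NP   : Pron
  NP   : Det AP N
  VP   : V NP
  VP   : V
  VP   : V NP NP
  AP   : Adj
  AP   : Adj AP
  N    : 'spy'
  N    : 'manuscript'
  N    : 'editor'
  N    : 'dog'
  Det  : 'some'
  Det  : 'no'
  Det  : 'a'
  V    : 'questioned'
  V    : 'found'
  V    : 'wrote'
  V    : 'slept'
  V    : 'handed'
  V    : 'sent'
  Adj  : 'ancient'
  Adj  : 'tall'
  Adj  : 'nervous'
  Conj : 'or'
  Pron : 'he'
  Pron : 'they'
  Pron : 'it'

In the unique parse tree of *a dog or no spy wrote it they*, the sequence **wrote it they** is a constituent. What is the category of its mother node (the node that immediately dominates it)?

S

[S [NP [NP [Det a] [N dog]] [Conj or] [NP [Det no] [N spy]]] [VP [V wrote] [NP [Pron it]] [NP [Pron they]]]]
The span 'wrote it they' is the VP node built by VP → V NP NP.
Its mother is the S built by S → NP VP.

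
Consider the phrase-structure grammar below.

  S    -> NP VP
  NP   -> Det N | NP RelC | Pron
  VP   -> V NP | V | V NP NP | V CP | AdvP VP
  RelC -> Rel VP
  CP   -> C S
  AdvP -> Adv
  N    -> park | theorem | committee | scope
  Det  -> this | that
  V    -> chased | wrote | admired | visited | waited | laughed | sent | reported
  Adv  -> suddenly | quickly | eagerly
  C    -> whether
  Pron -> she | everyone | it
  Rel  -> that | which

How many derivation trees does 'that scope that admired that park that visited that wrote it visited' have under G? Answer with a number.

Two of the 4 distinct bracketings:
[S [NP [NP [Det that] [N scope]] [RelC [Rel that] [VP [V admired] [NP [NP [NP [Det that] [N park]] [RelC [Rel that] [VP [V visited]]]] [RelC [Rel that] [VP [V wrote] [NP [Pron it]]]]]]]] [VP [V visited]]]
[S [NP [NP [Det that] [N scope]] [RelC [Rel that] [VP [V admired] [NP [NP [NP [Det that] [N park]] [RelC [Rel that] [VP [V visited]]]] [RelC [Rel that] [VP [V wrote]]]] [NP [Pron it]]]]] [VP [V visited]]]
The difference turns on whether VP → V NP is used at the relevant span, versus an alternative expansion of VP.

4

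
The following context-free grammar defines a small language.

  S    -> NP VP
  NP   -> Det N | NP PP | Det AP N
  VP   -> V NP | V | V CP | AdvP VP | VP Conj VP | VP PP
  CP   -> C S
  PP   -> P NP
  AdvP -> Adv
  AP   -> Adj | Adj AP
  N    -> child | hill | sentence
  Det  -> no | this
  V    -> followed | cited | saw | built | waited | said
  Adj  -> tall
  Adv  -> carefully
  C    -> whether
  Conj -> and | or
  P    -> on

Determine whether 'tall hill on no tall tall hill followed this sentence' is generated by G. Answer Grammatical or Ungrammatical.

Ungrammatical

For S → NP VP, no prefix of the string parses as an NP.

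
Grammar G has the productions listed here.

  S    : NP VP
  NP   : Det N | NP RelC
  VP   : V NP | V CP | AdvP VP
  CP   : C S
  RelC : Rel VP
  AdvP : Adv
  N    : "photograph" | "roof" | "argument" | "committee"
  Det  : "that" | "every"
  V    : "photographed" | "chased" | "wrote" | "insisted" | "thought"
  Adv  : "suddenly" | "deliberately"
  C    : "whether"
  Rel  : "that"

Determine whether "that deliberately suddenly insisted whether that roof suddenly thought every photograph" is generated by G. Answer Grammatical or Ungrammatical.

For S → NP VP, no prefix of the string parses as an NP.

Ungrammatical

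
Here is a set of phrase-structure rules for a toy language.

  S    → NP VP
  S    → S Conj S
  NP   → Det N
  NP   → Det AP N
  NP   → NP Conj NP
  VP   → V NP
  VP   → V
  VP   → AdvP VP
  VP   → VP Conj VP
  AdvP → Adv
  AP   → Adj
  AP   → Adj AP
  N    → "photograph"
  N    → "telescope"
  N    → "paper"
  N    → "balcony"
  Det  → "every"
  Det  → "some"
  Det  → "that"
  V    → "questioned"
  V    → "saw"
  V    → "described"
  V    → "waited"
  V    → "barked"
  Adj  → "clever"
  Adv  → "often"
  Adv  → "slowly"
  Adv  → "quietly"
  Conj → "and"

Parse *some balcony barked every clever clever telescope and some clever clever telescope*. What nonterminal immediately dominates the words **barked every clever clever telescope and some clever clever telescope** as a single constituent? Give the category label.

VP

S
  NP
    Det: some
    N: balcony
  VP
    V: barked
    NP
      NP
        Det: every
        AP
          Adj: clever
          AP
            Adj: clever
        N: telescope
      Conj: and
      NP
        Det: some
        AP
          Adj: clever
          AP
            Adj: clever
        N: telescope
The span 'barked every clever clever telescope and some clever clever telescope' is the VP node built by VP → V NP.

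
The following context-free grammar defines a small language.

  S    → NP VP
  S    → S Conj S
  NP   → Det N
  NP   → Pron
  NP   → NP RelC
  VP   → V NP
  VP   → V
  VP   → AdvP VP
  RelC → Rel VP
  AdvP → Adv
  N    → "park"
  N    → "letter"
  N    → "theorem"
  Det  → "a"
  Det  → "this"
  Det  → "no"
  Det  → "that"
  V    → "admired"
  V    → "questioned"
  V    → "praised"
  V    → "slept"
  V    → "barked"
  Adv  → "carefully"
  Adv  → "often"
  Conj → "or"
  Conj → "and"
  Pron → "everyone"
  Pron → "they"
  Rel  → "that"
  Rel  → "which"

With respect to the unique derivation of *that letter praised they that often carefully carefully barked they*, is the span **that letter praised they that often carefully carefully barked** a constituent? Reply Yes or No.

[S [NP [Det that] [N letter]] [VP [V praised] [NP [NP [Pron they]] [RelC [Rel that] [VP [AdvP [Adv often]] [VP [AdvP [Adv carefully]] [VP [AdvP [Adv carefully]] [VP [V barked] [NP [Pron they]]]]]]]]]]
The smallest constituent containing 'that letter praised they that often carefully carefully barked' is the S spanning 'that letter praised they that often carefully carefully barked they'; no single node in the tree dominates exactly the given words.

No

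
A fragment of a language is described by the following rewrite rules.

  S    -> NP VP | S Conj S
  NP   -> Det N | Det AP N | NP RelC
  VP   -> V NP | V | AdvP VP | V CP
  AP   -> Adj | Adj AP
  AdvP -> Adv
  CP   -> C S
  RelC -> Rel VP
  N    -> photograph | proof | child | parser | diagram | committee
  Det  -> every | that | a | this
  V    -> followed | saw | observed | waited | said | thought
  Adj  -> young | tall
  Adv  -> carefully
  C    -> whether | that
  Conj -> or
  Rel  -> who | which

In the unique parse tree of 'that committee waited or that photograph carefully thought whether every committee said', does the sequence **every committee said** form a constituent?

Yes

[S [S [NP [Det that] [N committee]] [VP [V waited]]] [Conj or] [S [NP [Det that] [N photograph]] [VP [AdvP [Adv carefully]] [VP [V thought] [CP [C whether] [S [NP [Det every] [N committee]] [VP [V said]]]]]]]]
The words 'every committee said' are exhaustively dominated by a single S node (built by S → NP VP), so they form a constituent.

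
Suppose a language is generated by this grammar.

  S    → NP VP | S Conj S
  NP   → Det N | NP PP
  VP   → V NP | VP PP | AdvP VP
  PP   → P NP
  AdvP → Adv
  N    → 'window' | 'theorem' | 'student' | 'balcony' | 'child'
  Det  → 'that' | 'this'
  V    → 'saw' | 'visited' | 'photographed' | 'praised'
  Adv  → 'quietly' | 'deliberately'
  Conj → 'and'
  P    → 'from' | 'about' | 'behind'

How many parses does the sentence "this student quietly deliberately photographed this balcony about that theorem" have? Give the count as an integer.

4

Two of the 4 distinct bracketings:
[S [NP [Det this] [N student]] [VP [VP [AdvP [Adv quietly]] [VP [AdvP [Adv deliberately]] [VP [V photographed] [NP [Det this] [N balcony]]]]] [PP [P about] [NP [Det that] [N theorem]]]]]
[S [NP [Det this] [N student]] [VP [AdvP [Adv quietly]] [VP [VP [AdvP [Adv deliberately]] [VP [V photographed] [NP [Det this] [N balcony]]]] [PP [P about] [NP [Det that] [N theorem]]]]]]
The trees differ in how a recursive rule is bracketed over the same span.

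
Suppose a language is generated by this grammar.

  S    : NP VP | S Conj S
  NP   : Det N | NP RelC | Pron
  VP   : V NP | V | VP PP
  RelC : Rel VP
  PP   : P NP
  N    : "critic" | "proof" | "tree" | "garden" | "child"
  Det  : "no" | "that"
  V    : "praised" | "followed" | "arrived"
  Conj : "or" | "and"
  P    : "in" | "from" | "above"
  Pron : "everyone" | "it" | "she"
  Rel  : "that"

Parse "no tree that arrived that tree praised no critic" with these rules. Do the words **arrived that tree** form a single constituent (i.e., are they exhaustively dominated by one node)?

[S [NP [NP [Det no] [N tree]] [RelC [Rel that] [VP [V arrived] [NP [Det that] [N tree]]]]] [VP [V praised] [NP [Det no] [N critic]]]]
The words 'arrived that tree' are exhaustively dominated by a single VP node (built by VP → V NP), so they form a constituent.

Yes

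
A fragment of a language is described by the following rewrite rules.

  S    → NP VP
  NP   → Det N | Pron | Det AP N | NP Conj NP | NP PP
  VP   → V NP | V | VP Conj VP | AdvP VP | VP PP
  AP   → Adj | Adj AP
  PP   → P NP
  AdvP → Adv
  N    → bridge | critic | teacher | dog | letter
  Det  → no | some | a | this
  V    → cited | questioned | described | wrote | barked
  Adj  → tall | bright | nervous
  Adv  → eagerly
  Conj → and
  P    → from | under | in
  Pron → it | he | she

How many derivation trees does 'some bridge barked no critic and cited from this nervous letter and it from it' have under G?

Two of the 7 distinct bracketings:
[S [NP [Det some] [N bridge]] [VP [VP [V barked] [NP [Det no] [N critic]]] [Conj and] [VP [VP [V cited]] [PP [P from] [NP [NP [Det this] [AP [Adj nervous]] [N letter]] [Conj and] [NP [NP [Pron it]] [PP [P from] [NP [Pron it]]]]]]]]]
[S [NP [Det some] [N bridge]] [VP [VP [V barked] [NP [Det no] [N critic]]] [Conj and] [VP [VP [V cited]] [PP [P from] [NP [NP [NP [Det this] [AP [Adj nervous]] [N letter]] [Conj and] [NP [Pron it]]] [PP [P from] [NP [Pron it]]]]]]]]
The trees differ in how a recursive rule is bracketed over the same span.

7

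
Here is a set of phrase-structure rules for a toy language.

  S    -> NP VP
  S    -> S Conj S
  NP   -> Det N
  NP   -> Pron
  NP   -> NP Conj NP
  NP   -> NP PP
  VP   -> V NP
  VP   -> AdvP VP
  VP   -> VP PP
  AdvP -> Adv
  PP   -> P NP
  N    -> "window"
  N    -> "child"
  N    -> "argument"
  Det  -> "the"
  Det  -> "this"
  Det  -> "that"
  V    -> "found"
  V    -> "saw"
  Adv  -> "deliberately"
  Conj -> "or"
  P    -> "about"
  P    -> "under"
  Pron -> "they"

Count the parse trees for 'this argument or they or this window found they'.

The two bracketings:
[S [NP [NP [Det this] [N argument]] [Conj or] [NP [NP [Pron they]] [Conj or] [NP [Det this] [N window]]]] [VP [V found] [NP [Pron they]]]]
[S [NP [NP [NP [Det this] [N argument]] [Conj or] [NP [Pron they]]] [Conj or] [NP [Det this] [N window]]] [VP [V found] [NP [Pron they]]]]
The trees differ in how a recursive rule is bracketed over the same span.

2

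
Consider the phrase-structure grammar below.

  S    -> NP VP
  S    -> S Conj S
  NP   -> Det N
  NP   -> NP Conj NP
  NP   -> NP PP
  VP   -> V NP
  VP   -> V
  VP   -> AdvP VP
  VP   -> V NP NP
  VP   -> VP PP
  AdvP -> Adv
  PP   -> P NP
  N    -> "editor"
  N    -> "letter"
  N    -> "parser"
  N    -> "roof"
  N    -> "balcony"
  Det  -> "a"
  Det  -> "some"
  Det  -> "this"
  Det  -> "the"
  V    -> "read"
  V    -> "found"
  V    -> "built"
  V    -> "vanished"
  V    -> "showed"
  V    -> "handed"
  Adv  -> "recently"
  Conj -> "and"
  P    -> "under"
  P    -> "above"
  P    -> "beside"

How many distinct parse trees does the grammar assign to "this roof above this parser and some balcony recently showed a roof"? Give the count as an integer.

The two bracketings:
[S [NP [NP [NP [Det this] [N roof]] [PP [P above] [NP [Det this] [N parser]]]] [Conj and] [NP [Det some] [N balcony]]] [VP [AdvP [Adv recently]] [VP [V showed] [NP [Det a] [N roof]]]]]
[S [NP [NP [Det this] [N roof]] [PP [P above] [NP [NP [Det this] [N parser]] [Conj and] [NP [Det some] [N balcony]]]]] [VP [AdvP [Adv recently]] [VP [V showed] [NP [Det a] [N roof]]]]]
The trees differ in how a recursive rule is bracketed over the same span.

2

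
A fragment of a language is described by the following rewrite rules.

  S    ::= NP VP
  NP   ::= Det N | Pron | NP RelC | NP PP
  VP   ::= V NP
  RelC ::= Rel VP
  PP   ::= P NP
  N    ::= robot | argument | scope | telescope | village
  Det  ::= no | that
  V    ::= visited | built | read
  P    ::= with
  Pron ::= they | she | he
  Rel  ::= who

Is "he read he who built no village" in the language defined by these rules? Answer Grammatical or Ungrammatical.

Grammatical

[S [NP [Pron he]] [VP [V read] [NP [NP [Pron he]] [RelC [Rel who] [VP [V built] [NP [Det no] [N village]]]]]]]
Each bracket corresponds to one application of a listed rule, so the string is derivable from S.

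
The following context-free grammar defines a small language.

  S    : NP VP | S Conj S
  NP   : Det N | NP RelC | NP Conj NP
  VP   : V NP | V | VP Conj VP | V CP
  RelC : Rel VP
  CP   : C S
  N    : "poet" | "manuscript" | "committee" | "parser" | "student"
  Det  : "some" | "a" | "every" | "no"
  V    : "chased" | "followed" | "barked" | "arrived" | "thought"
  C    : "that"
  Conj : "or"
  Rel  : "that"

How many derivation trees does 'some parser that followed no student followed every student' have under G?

[S [NP [NP [Det some] [N parser]] [RelC [Rel that] [VP [V followed] [NP [Det no] [N student]]]]] [VP [V followed] [NP [Det every] [N student]]]]
No rule offers an alternative attachment or grouping for any span, so this is the only derivation.

1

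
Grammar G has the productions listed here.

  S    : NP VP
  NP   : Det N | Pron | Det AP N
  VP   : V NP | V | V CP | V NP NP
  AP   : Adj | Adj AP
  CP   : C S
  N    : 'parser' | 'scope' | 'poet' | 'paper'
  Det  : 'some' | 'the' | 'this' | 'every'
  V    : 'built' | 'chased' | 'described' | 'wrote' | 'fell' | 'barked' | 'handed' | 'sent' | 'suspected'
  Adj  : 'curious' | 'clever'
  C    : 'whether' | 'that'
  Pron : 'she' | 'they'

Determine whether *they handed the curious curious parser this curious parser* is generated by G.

Grammatical

[S [NP [Pron they]] [VP [V handed] [NP [Det the] [AP [Adj curious] [AP [Adj curious]]] [N parser]] [NP [Det this] [AP [Adj curious]] [N parser]]]]
The bracketing above is licensed at every node by one of the given productions, with S at the root.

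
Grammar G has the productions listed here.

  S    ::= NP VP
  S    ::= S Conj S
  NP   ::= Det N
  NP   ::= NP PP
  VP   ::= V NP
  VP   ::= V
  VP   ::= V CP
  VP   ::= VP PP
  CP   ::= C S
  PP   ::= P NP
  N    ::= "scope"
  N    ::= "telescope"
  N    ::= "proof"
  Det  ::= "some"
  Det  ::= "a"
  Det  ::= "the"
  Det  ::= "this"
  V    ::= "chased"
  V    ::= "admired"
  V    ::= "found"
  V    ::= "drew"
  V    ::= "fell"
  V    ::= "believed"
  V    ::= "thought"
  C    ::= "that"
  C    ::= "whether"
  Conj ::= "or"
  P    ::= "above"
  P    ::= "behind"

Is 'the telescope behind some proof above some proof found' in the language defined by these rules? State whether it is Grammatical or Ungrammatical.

S
  NP
    NP
      Det: the
      N: telescope
    PP
      P: behind
      NP
        NP
          Det: some
          N: proof
        PP
          P: above
          NP
            Det: some
            N: proof
  VP
    V: found
Every word is introduced by a lexical rule and the phrasal rules combine the resulting categories into a single S.

Grammatical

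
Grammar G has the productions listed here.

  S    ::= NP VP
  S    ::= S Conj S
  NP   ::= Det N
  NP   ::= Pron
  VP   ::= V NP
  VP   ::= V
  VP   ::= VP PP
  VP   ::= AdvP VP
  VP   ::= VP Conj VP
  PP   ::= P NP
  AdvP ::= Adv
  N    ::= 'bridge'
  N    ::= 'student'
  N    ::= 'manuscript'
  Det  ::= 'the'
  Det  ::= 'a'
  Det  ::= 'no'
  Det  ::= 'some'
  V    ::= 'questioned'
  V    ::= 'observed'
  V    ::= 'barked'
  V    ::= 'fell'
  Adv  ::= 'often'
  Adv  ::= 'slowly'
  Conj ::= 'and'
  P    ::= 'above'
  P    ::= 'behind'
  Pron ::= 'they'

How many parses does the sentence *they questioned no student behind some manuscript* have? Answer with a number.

[S [NP [Pron they]] [VP [VP [V questioned] [NP [Det no] [N student]]] [PP [P behind] [NP [Det some] [N manuscript]]]]]
No rule offers an alternative attachment or grouping for any span, so this is the only derivation.

1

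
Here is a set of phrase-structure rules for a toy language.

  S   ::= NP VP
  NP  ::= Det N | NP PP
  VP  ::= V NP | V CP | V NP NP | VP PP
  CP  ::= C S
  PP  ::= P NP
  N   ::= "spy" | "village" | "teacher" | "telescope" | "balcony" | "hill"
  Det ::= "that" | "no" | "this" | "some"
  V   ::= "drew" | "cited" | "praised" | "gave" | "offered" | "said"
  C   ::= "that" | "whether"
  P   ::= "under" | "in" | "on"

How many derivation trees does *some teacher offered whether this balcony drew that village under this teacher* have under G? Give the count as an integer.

3

Two of the 3 distinct bracketings:
[S [NP [Det some] [N teacher]] [VP [V offered] [CP [C whether] [S [NP [Det this] [N balcony]] [VP [V drew] [NP [NP [Det that] [N village]] [PP [P under] [NP [Det this] [N teacher]]]]]]]]]
[S [NP [Det some] [N teacher]] [VP [V offered] [CP [C whether] [S [NP [Det this] [N balcony]] [VP [VP [V drew] [NP [Det that] [N village]]] [PP [P under] [NP [Det this] [N teacher]]]]]]]]
The difference turns on whether NP → NP PP is used at the relevant span, versus an alternative expansion of NP.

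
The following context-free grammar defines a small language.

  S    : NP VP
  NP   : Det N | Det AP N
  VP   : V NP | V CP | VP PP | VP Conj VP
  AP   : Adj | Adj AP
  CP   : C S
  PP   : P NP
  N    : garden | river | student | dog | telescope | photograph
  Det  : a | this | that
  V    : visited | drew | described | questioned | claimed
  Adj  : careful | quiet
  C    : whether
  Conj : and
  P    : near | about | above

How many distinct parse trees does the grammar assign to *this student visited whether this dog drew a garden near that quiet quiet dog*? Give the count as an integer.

The two bracketings:
[S [NP [Det this] [N student]] [VP [V visited] [CP [C whether] [S [NP [Det this] [N dog]] [VP [VP [V drew] [NP [Det a] [N garden]]] [PP [P near] [NP [Det that] [AP [Adj quiet] [AP [Adj quiet]]] [N dog]]]]]]]]
[S [NP [Det this] [N student]] [VP [VP [V visited] [CP [C whether] [S [NP [Det this] [N dog]] [VP [V drew] [NP [Det a] [N garden]]]]]] [PP [P near] [NP [Det that] [AP [Adj quiet] [AP [Adj quiet]]] [N dog]]]]]
The trees differ in how a recursive rule is bracketed over the same span.

2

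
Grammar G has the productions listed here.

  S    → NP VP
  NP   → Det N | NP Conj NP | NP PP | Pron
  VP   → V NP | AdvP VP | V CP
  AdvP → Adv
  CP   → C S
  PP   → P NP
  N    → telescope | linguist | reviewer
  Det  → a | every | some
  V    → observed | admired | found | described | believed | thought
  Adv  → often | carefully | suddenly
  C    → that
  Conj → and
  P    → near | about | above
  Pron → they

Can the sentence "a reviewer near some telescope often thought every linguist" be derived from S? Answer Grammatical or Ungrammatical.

[S [NP [NP [Det a] [N reviewer]] [PP [P near] [NP [Det some] [N telescope]]]] [VP [AdvP [Adv often]] [VP [V thought] [NP [Det every] [N linguist]]]]]
Every word is introduced by a lexical rule and the phrasal rules combine the resulting categories into a single S.

Grammatical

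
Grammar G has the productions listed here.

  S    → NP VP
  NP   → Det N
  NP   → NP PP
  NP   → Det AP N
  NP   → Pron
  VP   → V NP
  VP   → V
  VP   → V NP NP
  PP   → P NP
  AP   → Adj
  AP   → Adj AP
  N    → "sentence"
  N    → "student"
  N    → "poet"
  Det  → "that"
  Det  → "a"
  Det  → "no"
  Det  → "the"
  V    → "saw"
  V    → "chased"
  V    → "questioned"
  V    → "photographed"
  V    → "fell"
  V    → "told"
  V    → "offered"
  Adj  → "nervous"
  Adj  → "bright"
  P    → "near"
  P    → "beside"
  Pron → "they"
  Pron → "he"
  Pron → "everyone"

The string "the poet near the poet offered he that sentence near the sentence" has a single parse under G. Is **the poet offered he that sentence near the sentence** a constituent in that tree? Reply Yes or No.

[S [NP [NP [Det the] [N poet]] [PP [P near] [NP [Det the] [N poet]]]] [VP [V offered] [NP [Pron he]] [NP [NP [Det that] [N sentence]] [PP [P near] [NP [Det the] [N sentence]]]]]]
The smallest constituent containing 'the poet offered he that sentence near the sentence' is the S spanning 'the poet near the poet offered he that sentence near the sentence'; no single node in the tree dominates exactly the given words.

No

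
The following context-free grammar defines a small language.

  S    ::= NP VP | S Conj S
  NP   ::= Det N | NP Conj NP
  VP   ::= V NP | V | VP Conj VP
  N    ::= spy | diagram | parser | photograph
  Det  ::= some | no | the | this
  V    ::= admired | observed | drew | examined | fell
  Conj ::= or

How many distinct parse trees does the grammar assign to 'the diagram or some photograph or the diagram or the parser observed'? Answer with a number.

Two of the 5 distinct bracketings:
[S [NP [NP [Det the] [N diagram]] [Conj or] [NP [NP [Det some] [N photograph]] [Conj or] [NP [NP [Det the] [N diagram]] [Conj or] [NP [Det the] [N parser]]]]] [VP [V observed]]]
[S [NP [NP [Det the] [N diagram]] [Conj or] [NP [NP [NP [Det some] [N photograph]] [Conj or] [NP [Det the] [N diagram]]] [Conj or] [NP [Det the] [N parser]]]] [VP [V observed]]]
The trees differ in how a recursive rule is bracketed over the same span.

5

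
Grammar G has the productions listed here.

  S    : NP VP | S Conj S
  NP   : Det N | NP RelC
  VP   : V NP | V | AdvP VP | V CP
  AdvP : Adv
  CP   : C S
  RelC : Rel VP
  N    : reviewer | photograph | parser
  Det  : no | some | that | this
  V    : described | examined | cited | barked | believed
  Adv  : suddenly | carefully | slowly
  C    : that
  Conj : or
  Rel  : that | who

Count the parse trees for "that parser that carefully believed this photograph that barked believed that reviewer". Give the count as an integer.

2

The two bracketings:
[S [NP [NP [Det that] [N parser]] [RelC [Rel that] [VP [AdvP [Adv carefully]] [VP [V believed] [NP [NP [Det this] [N photograph]] [RelC [Rel that] [VP [V barked]]]]]]]] [VP [V believed] [NP [Det that] [N reviewer]]]]
[S [NP [NP [NP [Det that] [N parser]] [RelC [Rel that] [VP [AdvP [Adv carefully]] [VP [V believed] [NP [Det this] [N photograph]]]]]] [RelC [Rel that] [VP [V barked]]]] [VP [V believed] [NP [Det that] [N reviewer]]]]
The trees differ in how a recursive rule is bracketed over the same span.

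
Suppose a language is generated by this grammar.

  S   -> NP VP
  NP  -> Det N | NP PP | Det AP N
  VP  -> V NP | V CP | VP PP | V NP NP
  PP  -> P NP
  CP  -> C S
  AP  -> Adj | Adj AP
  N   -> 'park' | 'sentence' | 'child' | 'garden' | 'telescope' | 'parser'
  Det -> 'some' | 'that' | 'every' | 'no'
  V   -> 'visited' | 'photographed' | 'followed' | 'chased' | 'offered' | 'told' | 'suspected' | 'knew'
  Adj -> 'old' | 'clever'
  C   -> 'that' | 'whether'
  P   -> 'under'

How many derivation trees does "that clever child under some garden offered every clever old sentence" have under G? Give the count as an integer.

1

[S [NP [NP [Det that] [AP [Adj clever]] [N child]] [PP [P under] [NP [Det some] [N garden]]]] [VP [V offered] [NP [Det every] [AP [Adj clever] [AP [Adj old]]] [N sentence]]]]
No rule offers an alternative attachment or grouping for any span, so this is the only derivation.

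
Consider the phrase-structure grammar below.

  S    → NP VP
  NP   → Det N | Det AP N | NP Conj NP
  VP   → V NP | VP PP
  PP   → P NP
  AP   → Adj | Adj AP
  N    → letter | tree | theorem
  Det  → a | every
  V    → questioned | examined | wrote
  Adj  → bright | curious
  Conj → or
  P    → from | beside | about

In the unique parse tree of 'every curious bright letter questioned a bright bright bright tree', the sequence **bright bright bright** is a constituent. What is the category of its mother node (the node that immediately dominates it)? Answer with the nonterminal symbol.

NP

[S [NP [Det every] [AP [Adj curious] [AP [Adj bright]]] [N letter]] [VP [V questioned] [NP [Det a] [AP [Adj bright] [AP [Adj bright] [AP [Adj bright]]]] [N tree]]]]
The span 'bright bright bright' is the AP node built by AP → Adj AP.
Its mother is the NP built by NP → Det AP N.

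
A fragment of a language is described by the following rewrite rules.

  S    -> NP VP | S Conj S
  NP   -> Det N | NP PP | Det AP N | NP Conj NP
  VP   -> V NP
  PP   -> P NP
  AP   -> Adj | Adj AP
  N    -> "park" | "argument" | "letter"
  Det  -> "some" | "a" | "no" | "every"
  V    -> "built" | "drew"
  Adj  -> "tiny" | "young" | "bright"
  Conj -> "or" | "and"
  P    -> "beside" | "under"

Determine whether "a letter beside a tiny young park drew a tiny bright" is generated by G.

Ungrammatical

For S → NP VP, every NP-prefix leaves a non-VP remainder: after 'a letter' the remainder is not a VP; after 'a letter beside a tiny young park' the remainder is not a VP. The alternative S rule S → S Conj S likewise has no satisfying split.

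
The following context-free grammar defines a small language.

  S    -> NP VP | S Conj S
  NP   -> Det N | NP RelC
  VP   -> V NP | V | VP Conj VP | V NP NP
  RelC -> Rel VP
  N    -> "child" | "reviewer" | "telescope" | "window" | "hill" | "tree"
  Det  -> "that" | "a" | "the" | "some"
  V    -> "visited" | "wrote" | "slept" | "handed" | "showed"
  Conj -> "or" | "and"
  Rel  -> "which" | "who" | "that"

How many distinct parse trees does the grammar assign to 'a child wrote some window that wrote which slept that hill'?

The two bracketings:
[S [NP [Det a] [N child]] [VP [V wrote] [NP [NP [NP [Det some] [N window]] [RelC [Rel that] [VP [V wrote]]]] [RelC [Rel which] [VP [V slept] [NP [Det that] [N hill]]]]]]]
[S [NP [Det a] [N child]] [VP [V wrote] [NP [NP [NP [Det some] [N window]] [RelC [Rel that] [VP [V wrote]]]] [RelC [Rel which] [VP [V slept]]]] [NP [Det that] [N hill]]]]
The difference turns on whether VP → V NP is used at the relevant span, versus an alternative expansion of VP.

2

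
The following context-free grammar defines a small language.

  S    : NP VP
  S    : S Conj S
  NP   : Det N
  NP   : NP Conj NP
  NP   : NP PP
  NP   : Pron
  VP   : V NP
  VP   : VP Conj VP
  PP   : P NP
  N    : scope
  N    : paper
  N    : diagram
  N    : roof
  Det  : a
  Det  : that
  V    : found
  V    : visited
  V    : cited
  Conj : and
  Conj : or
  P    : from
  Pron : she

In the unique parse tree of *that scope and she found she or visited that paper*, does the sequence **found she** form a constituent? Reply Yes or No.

[S [NP [NP [Det that] [N scope]] [Conj and] [NP [Pron she]]] [VP [VP [V found] [NP [Pron she]]] [Conj or] [VP [V visited] [NP [Det that] [N paper]]]]]
The words 'found she' are exhaustively dominated by a single VP node (built by VP → V NP), so they form a constituent.

Yes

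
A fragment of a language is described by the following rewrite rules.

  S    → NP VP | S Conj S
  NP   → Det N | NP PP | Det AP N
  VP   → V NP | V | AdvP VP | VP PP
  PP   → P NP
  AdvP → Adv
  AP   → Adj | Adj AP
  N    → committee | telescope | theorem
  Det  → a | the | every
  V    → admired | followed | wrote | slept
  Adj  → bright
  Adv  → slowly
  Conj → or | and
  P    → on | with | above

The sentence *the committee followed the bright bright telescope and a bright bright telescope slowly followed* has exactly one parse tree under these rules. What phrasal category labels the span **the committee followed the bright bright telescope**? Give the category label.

S
  S
    NP
      Det: the
      N: committee
    VP
      V: followed
      NP
        Det: the
        AP
          Adj: bright
          AP
            Adj: bright
        N: telescope
  Conj: and
  S
    NP
      Det: a
      AP
        Adj: bright
        AP
          Adj: bright
      N: telescope
    VP
      AdvP
        Adv: slowly
      VP
        V: followed
The span 'the committee followed the bright bright telescope' is the S node built by S → NP VP.

S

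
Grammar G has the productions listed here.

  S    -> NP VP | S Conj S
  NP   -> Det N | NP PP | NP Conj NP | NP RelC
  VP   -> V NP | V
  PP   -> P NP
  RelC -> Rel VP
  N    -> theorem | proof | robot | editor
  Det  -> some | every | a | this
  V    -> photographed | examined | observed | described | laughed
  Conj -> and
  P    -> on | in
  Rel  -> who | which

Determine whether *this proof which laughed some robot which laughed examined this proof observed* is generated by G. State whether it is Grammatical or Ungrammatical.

Ungrammatical

For S → NP VP, every NP-prefix leaves a non-VP remainder: after 'this proof' the remainder is not a VP; after 'this proof which laughed' the remainder is not a VP; after 'this proof which laughed some robot' the remainder is not a VP (and 1 more). The alternative S rule S → S Conj S likewise has no satisfying split.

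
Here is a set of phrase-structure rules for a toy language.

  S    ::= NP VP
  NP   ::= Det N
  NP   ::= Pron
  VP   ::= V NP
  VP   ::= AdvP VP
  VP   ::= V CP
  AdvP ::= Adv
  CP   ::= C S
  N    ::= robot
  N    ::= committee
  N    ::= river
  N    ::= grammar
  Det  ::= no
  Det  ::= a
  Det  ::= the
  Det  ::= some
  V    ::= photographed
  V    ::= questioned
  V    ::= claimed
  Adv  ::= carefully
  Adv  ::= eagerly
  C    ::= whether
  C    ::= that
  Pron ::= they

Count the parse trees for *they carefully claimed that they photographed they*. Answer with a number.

1

[S [NP [Pron they]] [VP [AdvP [Adv carefully]] [VP [V claimed] [CP [C that] [S [NP [Pron they]] [VP [V photographed] [NP [Pron they]]]]]]]]
No rule offers an alternative attachment or grouping for any span, so this is the only derivation.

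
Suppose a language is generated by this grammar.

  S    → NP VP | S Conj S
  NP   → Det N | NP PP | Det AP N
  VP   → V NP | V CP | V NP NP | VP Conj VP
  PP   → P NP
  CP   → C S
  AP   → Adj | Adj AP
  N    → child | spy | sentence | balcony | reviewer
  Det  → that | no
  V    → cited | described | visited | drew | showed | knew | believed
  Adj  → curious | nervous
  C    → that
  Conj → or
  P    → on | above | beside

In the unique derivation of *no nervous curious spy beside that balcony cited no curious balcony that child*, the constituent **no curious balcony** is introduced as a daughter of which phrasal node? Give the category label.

S
  NP
    NP
      Det: no
      AP
        Adj: nervous
        AP
          Adj: curious
      N: spy
    PP
      P: beside
      NP
        Det: that
        N: balcony
  VP
    V: cited
    NP
      Det: no
      AP
        Adj: curious
      N: balcony
    NP
      Det: that
      N: child
The span 'no curious balcony' is the NP node built by NP → Det AP N.
Its mother is the VP built by VP → V NP NP.

VP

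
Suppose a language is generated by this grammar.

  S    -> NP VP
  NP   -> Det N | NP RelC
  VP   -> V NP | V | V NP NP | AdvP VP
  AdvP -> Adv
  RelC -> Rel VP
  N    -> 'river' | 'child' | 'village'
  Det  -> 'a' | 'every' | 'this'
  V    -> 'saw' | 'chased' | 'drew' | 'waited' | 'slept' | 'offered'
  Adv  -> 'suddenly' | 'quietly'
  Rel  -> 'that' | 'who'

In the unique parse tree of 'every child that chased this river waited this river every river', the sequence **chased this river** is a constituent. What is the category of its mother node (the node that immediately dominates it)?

RelC

S
  NP
    NP
      Det: every
      N: child
    RelC
      Rel: that
      VP
        V: chased
        NP
          Det: this
          N: river
  VP
    V: waited
    NP
      Det: this
      N: river
    NP
      Det: every
      N: river
The span 'chased this river' is the VP node built by VP → V NP.
Its mother is the RelC built by RelC → Rel VP.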